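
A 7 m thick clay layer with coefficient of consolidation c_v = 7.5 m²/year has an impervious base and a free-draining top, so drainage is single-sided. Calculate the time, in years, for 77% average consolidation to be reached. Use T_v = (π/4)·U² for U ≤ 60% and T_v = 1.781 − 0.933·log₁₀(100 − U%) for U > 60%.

Drainage path length: H_d = H = 7 m (single drainage).
U > 60%: T_v = 1.781 − 0.933·log₁₀(100 − 77) = 0.51051.
t = T_v·H_d²/c_v = 0.51051×7²/7.5 = 3.335 years.

t ≈ 3.34 years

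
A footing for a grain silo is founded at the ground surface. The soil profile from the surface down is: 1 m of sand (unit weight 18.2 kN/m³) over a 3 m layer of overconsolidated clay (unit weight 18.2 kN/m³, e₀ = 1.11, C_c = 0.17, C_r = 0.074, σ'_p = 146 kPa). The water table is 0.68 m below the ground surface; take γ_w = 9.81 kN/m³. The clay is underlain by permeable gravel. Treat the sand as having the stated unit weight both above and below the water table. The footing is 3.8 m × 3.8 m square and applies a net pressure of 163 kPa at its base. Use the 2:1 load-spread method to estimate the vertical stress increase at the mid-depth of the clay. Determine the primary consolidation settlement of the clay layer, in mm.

Mid-depth of clay below the ground surface: z = 1 + 3/2 = 2.5 m.
Total vertical stress at mid-clay: σ_v = 18.2×1 + 18.2×1.5 = 45.5 kPa.
Pore pressure: u = 9.81×(2.5 − 0.68) = 17.854 kPa.
Initial effective stress: σ'_0 = σ_v − u = 45.5 − 17.854 = 27.646 kPa.
Stress increase at mid-clay by the 2:1 spreading method:
Δσ = qBL/((B+z)(L+z)) = 163×3.8×3.8/((3.8+2.5)(3.8+2.5)) = 59.303 kPa
Final effective stress: σ'_f = 27.646 + 59.303 = 86.949 kPa.
σ'_f = 86.949 ≤ σ'_p = 146 kPa, so the clay remains overconsolidated and only the recompression index applies:
S_c = C_r·H/(1+e₀)·log₁₀(σ'_f/σ'_0) = 0.074×3/2.11×log₁₀(86.949/27.646)
    = 0.10521 × 0.49763 = 0.05236 m

S_c ≈ 52.4 mm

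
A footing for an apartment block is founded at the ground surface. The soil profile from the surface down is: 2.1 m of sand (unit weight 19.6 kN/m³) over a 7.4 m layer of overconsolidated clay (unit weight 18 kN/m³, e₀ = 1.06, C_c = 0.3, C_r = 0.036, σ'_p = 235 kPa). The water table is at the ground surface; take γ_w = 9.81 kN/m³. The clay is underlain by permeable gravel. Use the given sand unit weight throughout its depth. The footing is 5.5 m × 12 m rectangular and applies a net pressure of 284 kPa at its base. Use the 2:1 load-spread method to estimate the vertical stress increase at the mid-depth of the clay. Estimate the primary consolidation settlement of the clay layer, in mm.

S_c ≈ 58.5 mm

Mid-depth of clay below the ground surface: z = 2.1 + 7.4/2 = 5.8 m.
Total vertical stress at mid-clay: σ_v = 19.6×2.1 + 18×3.7 = 107.76 kPa.
Pore pressure: u = 9.81×(5.8 − 0) = 56.898 kPa.
Initial effective stress: σ'_0 = σ_v − u = 107.76 − 56.898 = 50.862 kPa.
Stress increase at mid-clay by the 2:1 spreading method:
Δσ = qBL/((B+z)(L+z)) = 284×5.5×12/((5.5+5.8)(12+5.8)) = 93.189 kPa
Final effective stress: σ'_f = 50.862 + 93.189 = 144.05 kPa.
σ'_f = 144.05 ≤ σ'_p = 235 kPa, so the clay remains overconsolidated and only the recompression index applies:
S_c = C_r·H/(1+e₀)·log₁₀(σ'_f/σ'_0) = 0.036×7.4/2.06×log₁₀(144.05/50.862)
    = 0.12932 × 0.45212 = 0.05847 m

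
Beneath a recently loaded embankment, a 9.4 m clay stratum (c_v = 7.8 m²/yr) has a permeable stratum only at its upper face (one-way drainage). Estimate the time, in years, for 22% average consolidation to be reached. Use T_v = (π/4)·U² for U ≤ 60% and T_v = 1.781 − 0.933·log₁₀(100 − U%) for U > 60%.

t ≈ 0.431 years

Drainage path length: H_d = H = 9.4 m (single drainage).
U ≤ 60%: T_v = (π/4)·U² = (π/4)×0.22² = 0.038013.
t = T_v·H_d²/c_v = 0.038013×9.4²/7.8 = 0.4306 years.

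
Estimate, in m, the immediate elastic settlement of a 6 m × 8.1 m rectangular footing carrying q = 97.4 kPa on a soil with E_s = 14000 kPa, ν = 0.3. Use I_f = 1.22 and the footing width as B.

S_e ≈ 0.0463 m

Immediate (elastic) settlement: S_e = q·B·(1−ν²)/E_s · I_f.
S_e = 97.4 × 6 × (1 − 0.3²) / 14000 × 1.22
    = 97.4 × 6 × 0.91 / 14000 × 1.22
    = 0.04634 m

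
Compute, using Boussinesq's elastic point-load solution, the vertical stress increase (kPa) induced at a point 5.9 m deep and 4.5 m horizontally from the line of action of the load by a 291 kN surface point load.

Δσ_z ≈ 1.27 kPa

Boussinesq vertical stress below a point load on an elastic half-space:
Δσ_z = 3P/(2πz²) · [1 + (r/z)²]^(−5/2)
r/z = 4.5/5.9 = 0.76271; [1+(r/z)²]^(−5/2) = 0.31781.
Δσ_z = 3×291/(2π×5.9²) × 0.31781 = 3.9914 × 0.31781 = 1.269 kPa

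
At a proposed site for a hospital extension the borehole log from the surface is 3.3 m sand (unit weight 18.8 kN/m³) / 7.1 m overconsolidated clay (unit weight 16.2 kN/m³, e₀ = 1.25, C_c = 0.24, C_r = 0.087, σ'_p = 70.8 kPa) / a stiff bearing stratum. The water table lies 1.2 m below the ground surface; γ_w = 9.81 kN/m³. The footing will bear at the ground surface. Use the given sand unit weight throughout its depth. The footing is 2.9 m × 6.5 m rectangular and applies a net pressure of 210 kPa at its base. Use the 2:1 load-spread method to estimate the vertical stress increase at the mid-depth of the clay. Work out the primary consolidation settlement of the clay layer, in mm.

S_c ≈ 107 mm

Mid-depth of clay below the ground surface: z = 3.3 + 7.1/2 = 6.85 m.
Total vertical stress at mid-clay: σ_v = 18.8×3.3 + 16.2×3.55 = 119.55 kPa.
Pore pressure: u = 9.81×(6.85 − 1.2) = 55.427 kPa.
Initial effective stress: σ'_0 = σ_v − u = 119.55 − 55.427 = 64.123 kPa.
Stress increase at mid-clay by the 2:1 spreading method:
Δσ = qBL/((B+z)(L+z)) = 210×2.9×6.5/((2.9+6.85)(6.5+6.85)) = 30.412 kPa
Final effective stress: σ'_f = 64.123 + 30.412 = 94.535 kPa.
σ'_f = 94.535 > σ'_p = 70.8 kPa, so the stress path crosses the preconsolidation pressure — recompression up to σ'_p, then virgin compression beyond:
S_c = H/(1+e₀)·[C_r·log₁₀(σ'_p/σ'_0) + C_c·log₁₀(σ'_f/σ'_p)]
    = 7.1/2.25 × [0.087×log₁₀(70.8/64.123) + 0.24×log₁₀(94.535/70.8)]
    = 3.1556 × [0.0037427 + 0.030134] = 0.1069 m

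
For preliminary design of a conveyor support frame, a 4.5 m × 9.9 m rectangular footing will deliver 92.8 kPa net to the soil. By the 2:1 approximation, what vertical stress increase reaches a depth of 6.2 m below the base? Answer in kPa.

Δσ_z ≈ 24 kPa

By the 2:1 method the load spreads at 1 horizontal : 2 vertical, so at depth z the loaded area has grown by z in each plan dimension:
Δσ = qBL/((B+z)(L+z)) = 92.8×4.5×9.9/((4.5+6.2)(9.9+6.2)) = 23.999 kPa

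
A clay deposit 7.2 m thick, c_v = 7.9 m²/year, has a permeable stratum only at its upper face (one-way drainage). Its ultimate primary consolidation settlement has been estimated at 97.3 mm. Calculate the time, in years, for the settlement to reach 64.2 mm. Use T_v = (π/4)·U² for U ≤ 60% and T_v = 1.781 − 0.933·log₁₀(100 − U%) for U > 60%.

Drainage path length: H_d = H = 7.2 m (single drainage).
U = S(t)/S_ult = 64.2/97.3 = 0.6598.
U > 60%: T_v = 1.781 − 0.933·log₁₀(100 − 65.982) = 0.35191.
t = T_v·H_d²/c_v = 0.35191×7.2²/7.9 = 2.309 years.

t ≈ 2.31 years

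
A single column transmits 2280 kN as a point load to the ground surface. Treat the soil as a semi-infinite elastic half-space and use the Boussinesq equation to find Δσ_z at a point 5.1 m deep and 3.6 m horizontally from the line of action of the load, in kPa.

Δσ_z ≈ 15.2 kPa

Boussinesq vertical stress below a point load on an elastic half-space:
Δσ_z = 3P/(2πz²) · [1 + (r/z)²]^(−5/2)
r/z = 3.6/5.1 = 0.70588; [1+(r/z)²]^(−5/2) = 0.36394.
Δσ_z = 3×2280/(2π×5.1²) × 0.36394 = 41.854 × 0.36394 = 15.23 kPa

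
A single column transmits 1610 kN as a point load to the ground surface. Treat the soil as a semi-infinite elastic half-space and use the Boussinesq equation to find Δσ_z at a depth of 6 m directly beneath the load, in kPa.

Δσ_z ≈ 21.4 kPa

Boussinesq vertical stress below a point load on an elastic half-space:
Δσ_z = 3P/(2πz²) · [1 + (r/z)²]^(−5/2)
r/z = 0/6 = 0; [1+(r/z)²]^(−5/2) = 1.
Δσ_z = 3×1610/(2π×6²) × 1 = 21.353 × 1 = 21.35 kPa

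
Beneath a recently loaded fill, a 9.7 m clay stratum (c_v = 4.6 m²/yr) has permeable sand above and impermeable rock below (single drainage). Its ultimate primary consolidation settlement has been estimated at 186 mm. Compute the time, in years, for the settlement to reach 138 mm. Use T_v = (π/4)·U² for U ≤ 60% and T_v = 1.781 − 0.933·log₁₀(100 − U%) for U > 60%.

Drainage path length: H_d = H = 9.7 m (single drainage).
U = S(t)/S_ult = 138/186 = 0.7419.
U > 60%: T_v = 1.781 − 0.933·log₁₀(100 − 74.194) = 0.46386.
t = T_v·H_d²/c_v = 0.46386×9.7²/4.6 = 9.488 years.

t ≈ 9.49 years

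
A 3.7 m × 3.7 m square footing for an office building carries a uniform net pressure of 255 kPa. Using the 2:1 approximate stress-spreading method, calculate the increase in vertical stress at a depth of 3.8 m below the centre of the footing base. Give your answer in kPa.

Δσ_z ≈ 62.1 kPa

By the 2:1 method the load spreads at 1 horizontal : 2 vertical, so at depth z the loaded area has grown by z in each plan dimension:
Δσ = qBL/((B+z)(L+z)) = 255×3.7×3.7/((3.7+3.8)(3.7+3.8)) = 62.061 kPa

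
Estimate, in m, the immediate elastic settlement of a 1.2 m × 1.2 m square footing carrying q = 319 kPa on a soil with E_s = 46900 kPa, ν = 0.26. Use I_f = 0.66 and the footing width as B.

Immediate (elastic) settlement: S_e = q·B·(1−ν²)/E_s · I_f.
S_e = 319 × 1.2 × (1 − 0.26²) / 46900 × 0.66
    = 319 × 1.2 × 0.9324 / 46900 × 0.66
    = 0.005023 m

S_e ≈ 0.00502 m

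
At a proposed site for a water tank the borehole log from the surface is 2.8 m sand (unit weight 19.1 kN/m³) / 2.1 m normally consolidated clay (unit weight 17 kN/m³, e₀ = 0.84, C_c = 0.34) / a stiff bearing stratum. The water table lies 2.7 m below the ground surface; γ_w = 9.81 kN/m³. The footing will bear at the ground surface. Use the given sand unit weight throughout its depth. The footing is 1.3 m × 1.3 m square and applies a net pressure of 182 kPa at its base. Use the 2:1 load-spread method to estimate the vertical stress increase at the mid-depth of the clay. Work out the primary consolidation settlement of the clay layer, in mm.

Mid-depth of clay below the ground surface: z = 2.8 + 2.1/2 = 3.85 m.
Total vertical stress at mid-clay: σ_v = 19.1×2.8 + 17×1.05 = 71.33 kPa.
Pore pressure: u = 9.81×(3.85 − 2.7) = 11.281 kPa.
Initial effective stress: σ'_0 = σ_v − u = 71.33 − 11.281 = 60.049 kPa.
Stress increase at mid-clay by the 2:1 spreading method:
Δσ = qBL/((B+z)(L+z)) = 182×1.3×1.3/((1.3+3.85)(1.3+3.85)) = 11.597 kPa
Final effective stress: σ'_f = σ'_0 + Δσ = 60.049 + 11.597 = 71.646 kPa.
Normally consolidated clay, so the full stress increment lies on the virgin compression line:
S_c = C_c·H/(1+e₀)·log₁₀(σ'_f/σ'_0) = 0.34×2.1/(1+0.84)×log₁₀(71.646/60.049)
    = 0.38804 × 0.076686 = 0.02976 m

S_c ≈ 29.8 mm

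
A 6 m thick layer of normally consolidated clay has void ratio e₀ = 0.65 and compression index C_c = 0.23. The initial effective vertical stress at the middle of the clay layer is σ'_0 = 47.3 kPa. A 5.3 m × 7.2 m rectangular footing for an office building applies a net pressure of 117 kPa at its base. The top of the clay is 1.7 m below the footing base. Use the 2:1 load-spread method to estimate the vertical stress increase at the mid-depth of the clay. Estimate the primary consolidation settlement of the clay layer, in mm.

Mid-depth of clay below the footing base: z = 1.7 + 6/2 = 4.7 m.
Stress increase at mid-clay by the 2:1 spreading method:
Δσ = qBL/((B+z)(L+z)) = 117×5.3×7.2/((5.3+4.7)(7.2+4.7)) = 37.519 kPa
Final effective stress: σ'_f = σ'_0 + Δσ = 47.3 + 37.519 = 84.819 kPa.
Normally consolidated clay, so the full stress increment lies on the virgin compression line:
S_c = C_c·H/(1+e₀)·log₁₀(σ'_f/σ'_0) = 0.23×6/(1+0.65)×log₁₀(84.819/47.3)
    = 0.83636 × 0.25363 = 0.2121 m

S_c ≈ 212 mm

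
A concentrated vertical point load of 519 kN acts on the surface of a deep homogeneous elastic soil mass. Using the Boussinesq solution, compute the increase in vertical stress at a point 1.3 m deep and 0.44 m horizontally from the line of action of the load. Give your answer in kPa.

Boussinesq vertical stress below a point load on an elastic half-space:
Δσ_z = 3P/(2πz²) · [1 + (r/z)²]^(−5/2)
r/z = 0.44/1.3 = 0.33846; [1+(r/z)²]^(−5/2) = 0.76251.
Δσ_z = 3×519/(2π×1.3²) × 0.76251 = 146.63 × 0.76251 = 111.8 kPa

Δσ_z ≈ 112 kPa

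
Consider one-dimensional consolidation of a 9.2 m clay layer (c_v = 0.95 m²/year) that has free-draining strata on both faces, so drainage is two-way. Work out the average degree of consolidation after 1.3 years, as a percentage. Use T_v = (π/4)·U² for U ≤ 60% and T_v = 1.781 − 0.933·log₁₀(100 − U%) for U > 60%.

U ≈ 27.3 %

Drainage path length: H_d = H/2 = 4.6 m (double drainage).
T_v = c_v·t/H_d² = 0.95×1.3/4.6² = 0.058365.
T_v = 0.058365 corresponds to the U ≤ 60% branch:
U = √(4T_v/π) = 0.2726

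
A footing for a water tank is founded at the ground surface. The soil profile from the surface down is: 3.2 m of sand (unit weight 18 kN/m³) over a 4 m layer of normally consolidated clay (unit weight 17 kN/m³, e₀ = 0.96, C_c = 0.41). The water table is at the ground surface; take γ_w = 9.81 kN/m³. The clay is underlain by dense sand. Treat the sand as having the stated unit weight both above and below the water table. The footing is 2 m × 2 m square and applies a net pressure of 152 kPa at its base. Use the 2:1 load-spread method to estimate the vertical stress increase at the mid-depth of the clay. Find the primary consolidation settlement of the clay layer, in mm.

S_c ≈ 92.2 mm

Mid-depth of clay below the ground surface: z = 3.2 + 4/2 = 5.2 m.
Total vertical stress at mid-clay: σ_v = 18×3.2 + 17×2 = 91.6 kPa.
Pore pressure: u = 9.81×(5.2 − 0) = 51.012 kPa.
Initial effective stress: σ'_0 = σ_v − u = 91.6 − 51.012 = 40.588 kPa.
Stress increase at mid-clay by the 2:1 spreading method:
Δσ = qBL/((B+z)(L+z)) = 152×2×2/((2+5.2)(2+5.2)) = 11.728 kPa
Final effective stress: σ'_f = σ'_0 + Δσ = 40.588 + 11.728 = 52.316 kPa.
Normally consolidated clay, so the full stress increment lies on the virgin compression line:
S_c = C_c·H/(1+e₀)·log₁₀(σ'_f/σ'_0) = 0.41×4/(1+0.96)×log₁₀(52.316/40.588)
    = 0.83673 × 0.11024 = 0.09224 m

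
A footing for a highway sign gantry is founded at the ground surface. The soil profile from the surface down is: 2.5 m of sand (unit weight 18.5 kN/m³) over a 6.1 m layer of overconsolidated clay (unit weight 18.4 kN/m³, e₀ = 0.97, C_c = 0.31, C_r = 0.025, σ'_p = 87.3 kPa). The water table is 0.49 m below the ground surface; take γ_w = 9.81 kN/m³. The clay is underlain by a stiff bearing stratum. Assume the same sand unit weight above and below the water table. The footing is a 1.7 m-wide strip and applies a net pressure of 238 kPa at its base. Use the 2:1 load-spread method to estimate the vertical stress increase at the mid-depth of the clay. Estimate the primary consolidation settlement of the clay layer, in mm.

S_c ≈ 108 mm

Mid-depth of clay below the ground surface: z = 2.5 + 6.1/2 = 5.55 m.
Total vertical stress at mid-clay: σ_v = 18.5×2.5 + 18.4×3.05 = 102.37 kPa.
Pore pressure: u = 9.81×(5.55 − 0.49) = 49.639 kPa.
Initial effective stress: σ'_0 = σ_v − u = 102.37 − 49.639 = 52.731 kPa.
Stress increase at mid-clay by the 2:1 spreading method:
Δσ = qB/(B+z) = 238×1.7/(1.7+5.55) = 55.807 kPa
Final effective stress: σ'_f = 52.731 + 55.807 = 108.54 kPa.
σ'_f = 108.54 > σ'_p = 87.3 kPa, so the stress path crosses the preconsolidation pressure — recompression up to σ'_p, then virgin compression beyond:
S_c = H/(1+e₀)·[C_r·log₁₀(σ'_p/σ'_0) + C_c·log₁₀(σ'_f/σ'_p)]
    = 6.1/1.97 × [0.025×log₁₀(87.3/52.731) + 0.31×log₁₀(108.54/87.3)]
    = 3.0964 × [0.0054737 + 0.029318] = 0.1077 m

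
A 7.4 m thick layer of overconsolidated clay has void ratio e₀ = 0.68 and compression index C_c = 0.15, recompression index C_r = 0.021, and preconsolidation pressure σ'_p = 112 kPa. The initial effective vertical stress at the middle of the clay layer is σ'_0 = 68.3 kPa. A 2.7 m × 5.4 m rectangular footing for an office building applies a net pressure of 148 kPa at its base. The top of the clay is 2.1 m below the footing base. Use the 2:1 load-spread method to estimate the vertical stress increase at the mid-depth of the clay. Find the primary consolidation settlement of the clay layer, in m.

S_c ≈ 0.0115 m

Mid-depth of clay below the footing base: z = 2.1 + 7.4/2 = 5.8 m.
Stress increase at mid-clay by the 2:1 spreading method:
Δσ = qBL/((B+z)(L+z)) = 148×2.7×5.4/((2.7+5.8)(5.4+5.8)) = 22.666 kPa
Final effective stress: σ'_f = 68.3 + 22.666 = 90.966 kPa.
σ'_f = 90.966 ≤ σ'_p = 112 kPa, so the clay remains overconsolidated and only the recompression index applies:
S_c = C_r·H/(1+e₀)·log₁₀(σ'_f/σ'_0) = 0.021×7.4/1.68×log₁₀(90.966/68.3)
    = 0.092501 × 0.12446 = 0.01151 m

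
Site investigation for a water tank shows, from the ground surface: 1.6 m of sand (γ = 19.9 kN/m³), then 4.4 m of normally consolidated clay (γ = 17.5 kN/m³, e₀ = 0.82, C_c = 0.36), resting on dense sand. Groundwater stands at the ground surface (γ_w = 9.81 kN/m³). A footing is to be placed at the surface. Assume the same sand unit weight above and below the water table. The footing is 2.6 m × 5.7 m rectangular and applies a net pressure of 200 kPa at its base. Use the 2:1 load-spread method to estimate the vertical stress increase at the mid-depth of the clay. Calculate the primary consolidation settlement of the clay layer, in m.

S_c ≈ 0.342 m

Mid-depth of clay below the ground surface: z = 1.6 + 4.4/2 = 3.8 m.
Total vertical stress at mid-clay: σ_v = 19.9×1.6 + 17.5×2.2 = 70.34 kPa.
Pore pressure: u = 9.81×(3.8 − 0) = 37.278 kPa.
Initial effective stress: σ'_0 = σ_v − u = 70.34 − 37.278 = 33.062 kPa.
Stress increase at mid-clay by the 2:1 spreading method:
Δσ = qBL/((B+z)(L+z)) = 200×2.6×5.7/((2.6+3.8)(5.7+3.8)) = 48.75 kPa
Final effective stress: σ'_f = σ'_0 + Δσ = 33.062 + 48.75 = 81.812 kPa.
Normally consolidated clay, so the full stress increment lies on the virgin compression line:
S_c = C_c·H/(1+e₀)·log₁₀(σ'_f/σ'_0) = 0.36×4.4/(1+0.82)×log₁₀(81.812/33.062)
    = 0.87033 × 0.39349 = 0.3425 m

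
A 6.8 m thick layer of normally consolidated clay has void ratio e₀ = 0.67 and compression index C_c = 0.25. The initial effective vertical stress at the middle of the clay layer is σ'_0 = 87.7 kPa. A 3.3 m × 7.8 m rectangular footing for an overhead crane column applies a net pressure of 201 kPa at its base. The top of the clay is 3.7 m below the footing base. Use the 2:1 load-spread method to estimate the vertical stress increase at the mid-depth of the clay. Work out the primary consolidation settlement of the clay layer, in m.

S_c ≈ 0.143 m

Mid-depth of clay below the footing base: z = 3.7 + 6.8/2 = 7.1 m.
Stress increase at mid-clay by the 2:1 spreading method:
Δσ = qBL/((B+z)(L+z)) = 201×3.3×7.8/((3.3+7.1)(7.8+7.1)) = 33.388 kPa
Final effective stress: σ'_f = σ'_0 + Δσ = 87.7 + 33.388 = 121.09 kPa.
Normally consolidated clay, so the full stress increment lies on the virgin compression line:
S_c = C_c·H/(1+e₀)·log₁₀(σ'_f/σ'_0) = 0.25×6.8/(1+0.67)×log₁₀(121.09/87.7)
    = 1.018 × 0.14011 = 0.1426 m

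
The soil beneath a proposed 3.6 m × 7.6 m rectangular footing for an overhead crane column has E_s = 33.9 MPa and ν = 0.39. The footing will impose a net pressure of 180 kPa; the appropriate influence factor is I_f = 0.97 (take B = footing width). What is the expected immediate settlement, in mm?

Immediate (elastic) settlement: S_e = q·B·(1−ν²)/E_s · I_f.
E_s = 33.9 MPa = 33900 kPa.
S_e = 180 × 3.6 × (1 − 0.39²) / 33900 × 0.97
    = 180 × 3.6 × 0.8479 / 33900 × 0.97
    = 0.01572 m = 15.72 mm

S_e ≈ 15.7 mm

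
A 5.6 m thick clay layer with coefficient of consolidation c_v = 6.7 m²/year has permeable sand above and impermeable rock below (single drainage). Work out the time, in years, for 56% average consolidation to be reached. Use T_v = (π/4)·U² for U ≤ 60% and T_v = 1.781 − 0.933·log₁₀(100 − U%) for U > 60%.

Drainage path length: H_d = H = 5.6 m (single drainage).
U ≤ 60%: T_v = (π/4)·U² = (π/4)×0.56² = 0.2463.
t = T_v·H_d²/c_v = 0.2463×5.6²/6.7 = 1.153 years.

t ≈ 1.15 years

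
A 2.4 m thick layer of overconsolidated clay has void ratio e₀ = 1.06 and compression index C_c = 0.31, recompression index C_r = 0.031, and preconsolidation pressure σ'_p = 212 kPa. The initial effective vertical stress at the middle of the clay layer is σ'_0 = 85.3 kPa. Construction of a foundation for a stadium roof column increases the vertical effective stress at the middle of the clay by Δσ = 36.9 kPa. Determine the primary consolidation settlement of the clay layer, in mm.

S_c ≈ 5.64 mm

Final effective stress: σ'_f = 85.3 + 36.9 = 122.2 kPa.
σ'_f = 122.2 ≤ σ'_p = 212 kPa, so the clay remains overconsolidated and only the recompression index applies:
S_c = C_r·H/(1+e₀)·log₁₀(σ'_f/σ'_0) = 0.031×2.4/2.06×log₁₀(122.2/85.3)
    = 0.036115 × 0.15612 = 0.005638 m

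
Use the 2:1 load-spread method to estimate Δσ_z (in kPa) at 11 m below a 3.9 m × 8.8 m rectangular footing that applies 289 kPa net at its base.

By the 2:1 method the load spreads at 1 horizontal : 2 vertical, so at depth z the loaded area has grown by z in each plan dimension:
Δσ = qBL/((B+z)(L+z)) = 289×3.9×8.8/((3.9+11)(8.8+11)) = 33.62 kPa

Δσ_z ≈ 33.6 kPa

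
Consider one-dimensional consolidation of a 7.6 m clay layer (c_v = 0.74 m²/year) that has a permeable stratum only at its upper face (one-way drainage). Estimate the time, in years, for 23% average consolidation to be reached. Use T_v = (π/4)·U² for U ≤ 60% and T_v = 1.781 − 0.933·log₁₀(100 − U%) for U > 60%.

t ≈ 3.24 years

Drainage path length: H_d = H = 7.6 m (single drainage).
U ≤ 60%: T_v = (π/4)·U² = (π/4)×0.23² = 0.041548.
t = T_v·H_d²/c_v = 0.041548×7.6²/0.74 = 3.243 years.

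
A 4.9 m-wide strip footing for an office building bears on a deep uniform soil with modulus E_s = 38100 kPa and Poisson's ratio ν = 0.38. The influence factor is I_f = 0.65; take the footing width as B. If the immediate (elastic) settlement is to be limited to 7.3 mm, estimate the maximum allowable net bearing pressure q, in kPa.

S_e = q·B·(1−ν²)/E_s · I_f  ⇒  q = S_e·E_s / (B·(1−ν²)·I_f).
q = 0.0073 × 38100 / (4.9 × 0.8556 × 0.65) = 102.1 kPa

q ≈ 102 kPa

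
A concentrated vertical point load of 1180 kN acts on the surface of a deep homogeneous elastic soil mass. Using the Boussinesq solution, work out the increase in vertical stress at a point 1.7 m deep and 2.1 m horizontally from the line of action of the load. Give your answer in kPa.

Δσ_z ≈ 19.2 kPa

Boussinesq vertical stress below a point load on an elastic half-space:
Δσ_z = 3P/(2πz²) · [1 + (r/z)²]^(−5/2)
r/z = 2.1/1.7 = 1.2353; [1+(r/z)²]^(−5/2) = 0.098614.
Δσ_z = 3×1180/(2π×1.7²) × 0.098614 = 194.95 × 0.098614 = 19.22 kPa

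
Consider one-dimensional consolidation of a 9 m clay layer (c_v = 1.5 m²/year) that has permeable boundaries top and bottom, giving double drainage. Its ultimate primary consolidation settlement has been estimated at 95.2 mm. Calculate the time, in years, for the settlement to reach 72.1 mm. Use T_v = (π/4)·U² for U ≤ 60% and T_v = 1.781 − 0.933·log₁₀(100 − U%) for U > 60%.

Drainage path length: H_d = H/2 = 4.5 m (double drainage).
U = S(t)/S_ult = 72.1/95.2 = 0.7574.
U > 60%: T_v = 1.781 − 0.933·log₁₀(100 − 75.735) = 0.48882.
t = T_v·H_d²/c_v = 0.48882×4.5²/1.5 = 6.599 years.

t ≈ 6.6 years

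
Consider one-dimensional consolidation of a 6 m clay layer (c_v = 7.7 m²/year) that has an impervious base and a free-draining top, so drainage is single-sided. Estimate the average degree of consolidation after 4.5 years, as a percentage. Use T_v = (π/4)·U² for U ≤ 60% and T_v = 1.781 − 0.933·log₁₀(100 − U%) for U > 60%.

U ≈ 92.5 %

Drainage path length: H_d = H = 6 m (single drainage).
T_v = c_v·t/H_d² = 7.7×4.5/6² = 0.9625.
T_v = 0.9625 corresponds to the U > 60% branch:
U = 1 − 10^((1.781 − T_v)/0.933)/100 = 0.9246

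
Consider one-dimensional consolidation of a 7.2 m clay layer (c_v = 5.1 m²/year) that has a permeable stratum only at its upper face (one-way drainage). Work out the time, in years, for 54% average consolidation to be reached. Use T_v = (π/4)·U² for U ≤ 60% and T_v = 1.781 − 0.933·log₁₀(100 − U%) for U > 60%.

Drainage path length: H_d = H = 7.2 m (single drainage).
U ≤ 60%: T_v = (π/4)·U² = (π/4)×0.54² = 0.22902.
t = T_v·H_d²/c_v = 0.22902×7.2²/5.1 = 2.328 years.

t ≈ 2.33 years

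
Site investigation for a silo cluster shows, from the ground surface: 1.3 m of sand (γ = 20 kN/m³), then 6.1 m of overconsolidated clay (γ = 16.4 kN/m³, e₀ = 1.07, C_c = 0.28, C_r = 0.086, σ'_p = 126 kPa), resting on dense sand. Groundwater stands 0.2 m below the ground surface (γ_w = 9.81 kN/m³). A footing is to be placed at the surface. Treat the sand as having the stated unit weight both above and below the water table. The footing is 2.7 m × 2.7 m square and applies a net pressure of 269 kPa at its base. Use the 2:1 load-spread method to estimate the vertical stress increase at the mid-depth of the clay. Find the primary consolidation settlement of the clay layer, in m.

S_c ≈ 0.0826 m

Mid-depth of clay below the ground surface: z = 1.3 + 6.1/2 = 4.35 m.
Total vertical stress at mid-clay: σ_v = 20×1.3 + 16.4×3.05 = 76.02 kPa.
Pore pressure: u = 9.81×(4.35 − 0.2) = 40.712 kPa.
Initial effective stress: σ'_0 = σ_v − u = 76.02 − 40.712 = 35.308 kPa.
Stress increase at mid-clay by the 2:1 spreading method:
Δσ = qBL/((B+z)(L+z)) = 269×2.7×2.7/((2.7+4.35)(2.7+4.35)) = 39.455 kPa
Final effective stress: σ'_f = 35.308 + 39.455 = 74.763 kPa.
σ'_f = 74.763 ≤ σ'_p = 126 kPa, so the clay remains overconsolidated and only the recompression index applies:
S_c = C_r·H/(1+e₀)·log₁₀(σ'_f/σ'_0) = 0.086×6.1/2.07×log₁₀(74.763/35.308)
    = 0.25343 × 0.32581 = 0.08257 m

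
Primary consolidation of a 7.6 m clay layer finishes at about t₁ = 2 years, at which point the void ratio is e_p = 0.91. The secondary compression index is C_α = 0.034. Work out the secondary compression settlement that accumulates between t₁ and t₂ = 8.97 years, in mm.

S_s ≈ 88.2 mm

Secondary compression: S_s = C_α·H/(1+e_p)·log₁₀(t₂/t₁)
S_s = 0.034×7.6/(1+0.91)×log₁₀(8.97/2)
    = 0.1353 × 0.6518 = 0.08818 m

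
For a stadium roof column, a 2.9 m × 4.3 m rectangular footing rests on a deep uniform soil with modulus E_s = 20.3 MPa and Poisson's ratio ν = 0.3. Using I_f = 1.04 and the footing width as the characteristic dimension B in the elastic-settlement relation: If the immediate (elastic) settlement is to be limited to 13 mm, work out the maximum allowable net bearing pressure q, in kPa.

E_s = 20.3 MPa = 20300 kPa.
S_e = q·B·(1−ν²)/E_s · I_f  ⇒  q = S_e·E_s / (B·(1−ν²)·I_f).
q = 0.013 × 20300 / (2.9 × 0.91 × 1.04) = 96.15 kPa

q ≈ 96.2 kPa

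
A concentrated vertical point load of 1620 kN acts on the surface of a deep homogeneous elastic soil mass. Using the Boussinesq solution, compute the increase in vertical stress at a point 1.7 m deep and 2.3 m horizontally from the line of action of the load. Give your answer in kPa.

Δσ_z ≈ 19.9 kPa

Boussinesq vertical stress below a point load on an elastic half-space:
Δσ_z = 3P/(2πz²) · [1 + (r/z)²]^(−5/2)
r/z = 2.3/1.7 = 1.3529; [1+(r/z)²]^(−5/2) = 0.074193.
Δσ_z = 3×1620/(2π×1.7²) × 0.074193 = 267.64 × 0.074193 = 19.86 kPa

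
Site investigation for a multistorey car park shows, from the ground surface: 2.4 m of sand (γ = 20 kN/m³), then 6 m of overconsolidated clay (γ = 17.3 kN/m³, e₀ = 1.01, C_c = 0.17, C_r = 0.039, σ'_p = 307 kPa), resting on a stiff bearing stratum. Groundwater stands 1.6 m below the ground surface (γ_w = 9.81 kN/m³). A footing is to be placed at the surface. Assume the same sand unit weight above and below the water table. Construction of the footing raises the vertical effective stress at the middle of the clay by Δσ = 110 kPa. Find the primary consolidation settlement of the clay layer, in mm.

S_c ≈ 51.3 mm

Mid-depth of clay below the ground surface: z = 2.4 + 6/2 = 5.4 m.
Total vertical stress at mid-clay: σ_v = 20×2.4 + 17.3×3 = 99.9 kPa.
Pore pressure: u = 9.81×(5.4 − 1.6) = 37.278 kPa.
Initial effective stress: σ'_0 = σ_v − u = 99.9 − 37.278 = 62.622 kPa.
Final effective stress: σ'_f = 62.622 + 110 = 172.62 kPa.
σ'_f = 172.62 ≤ σ'_p = 307 kPa, so the clay remains overconsolidated and only the recompression index applies:
S_c = C_r·H/(1+e₀)·log₁₀(σ'_f/σ'_0) = 0.039×6/2.01×log₁₀(172.62/62.622)
    = 0.11642 × 0.44036 = 0.05127 m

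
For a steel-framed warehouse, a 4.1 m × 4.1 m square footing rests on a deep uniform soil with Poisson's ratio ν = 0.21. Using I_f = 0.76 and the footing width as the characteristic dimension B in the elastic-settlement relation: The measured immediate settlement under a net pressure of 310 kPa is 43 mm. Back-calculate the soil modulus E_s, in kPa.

E_s ≈ 21500 kPa

S_e = q·B·(1−ν²)/E_s · I_f  ⇒  E_s = q·B·(1−ν²)·I_f / S_e.
E_s = 310 × 4.1 × 0.9559 × 0.76 / 0.043 = 21470 kPa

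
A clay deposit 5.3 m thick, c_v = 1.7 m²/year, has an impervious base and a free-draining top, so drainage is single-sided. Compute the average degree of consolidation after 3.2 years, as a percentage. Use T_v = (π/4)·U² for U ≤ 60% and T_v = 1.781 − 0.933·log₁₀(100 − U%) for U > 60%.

U ≈ 49.7 %

Drainage path length: H_d = H = 5.3 m (single drainage).
T_v = c_v·t/H_d² = 1.7×3.2/5.3² = 0.19366.
T_v = 0.19366 corresponds to the U ≤ 60% branch:
U = √(4T_v/π) = 0.4966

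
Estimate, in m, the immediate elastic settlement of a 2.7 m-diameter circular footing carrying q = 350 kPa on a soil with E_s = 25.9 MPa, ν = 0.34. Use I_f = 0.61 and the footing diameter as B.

S_e ≈ 0.0197 m

Immediate (elastic) settlement: S_e = q·B·(1−ν²)/E_s · I_f.
E_s = 25.9 MPa = 25900 kPa.
S_e = 350 × 2.7 × (1 − 0.34²) / 25900 × 0.61
    = 350 × 2.7 × 0.8844 / 25900 × 0.61
    = 0.01968 m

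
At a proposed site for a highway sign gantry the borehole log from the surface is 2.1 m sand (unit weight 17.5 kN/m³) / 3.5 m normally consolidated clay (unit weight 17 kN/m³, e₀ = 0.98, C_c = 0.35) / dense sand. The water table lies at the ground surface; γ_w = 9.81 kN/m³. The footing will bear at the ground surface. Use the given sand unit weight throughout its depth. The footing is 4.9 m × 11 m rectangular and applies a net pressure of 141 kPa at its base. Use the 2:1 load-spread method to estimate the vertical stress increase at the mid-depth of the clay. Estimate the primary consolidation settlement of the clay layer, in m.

Mid-depth of clay below the ground surface: z = 2.1 + 3.5/2 = 3.85 m.
Total vertical stress at mid-clay: σ_v = 17.5×2.1 + 17×1.75 = 66.5 kPa.
Pore pressure: u = 9.81×(3.85 − 0) = 37.769 kPa.
Initial effective stress: σ'_0 = σ_v − u = 66.5 − 37.769 = 28.731 kPa.
Stress increase at mid-clay by the 2:1 spreading method:
Δσ = qBL/((B+z)(L+z)) = 141×4.9×11/((4.9+3.85)(11+3.85)) = 58.489 kPa
Final effective stress: σ'_f = σ'_0 + Δσ = 28.731 + 58.489 = 87.22 kPa.
Normally consolidated clay, so the full stress increment lies on the virgin compression line:
S_c = C_c·H/(1+e₀)·log₁₀(σ'_f/σ'_0) = 0.35×3.5/(1+0.98)×log₁₀(87.22/28.731)
    = 0.61869 × 0.48227 = 0.2984 m

S_c ≈ 0.298 m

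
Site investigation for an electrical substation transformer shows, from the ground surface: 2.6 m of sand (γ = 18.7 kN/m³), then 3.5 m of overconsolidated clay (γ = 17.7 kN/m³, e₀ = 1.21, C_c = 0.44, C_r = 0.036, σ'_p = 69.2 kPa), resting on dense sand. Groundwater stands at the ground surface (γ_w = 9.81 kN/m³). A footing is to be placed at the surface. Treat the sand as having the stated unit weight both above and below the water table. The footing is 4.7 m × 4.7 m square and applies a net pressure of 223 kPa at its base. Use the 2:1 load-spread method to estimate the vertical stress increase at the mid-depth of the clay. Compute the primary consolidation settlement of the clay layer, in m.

Mid-depth of clay below the ground surface: z = 2.6 + 3.5/2 = 4.35 m.
Total vertical stress at mid-clay: σ_v = 18.7×2.6 + 17.7×1.75 = 79.595 kPa.
Pore pressure: u = 9.81×(4.35 − 0) = 42.673 kPa.
Initial effective stress: σ'_0 = σ_v − u = 79.595 − 42.673 = 36.922 kPa.
Stress increase at mid-clay by the 2:1 spreading method:
Δσ = qBL/((B+z)(L+z)) = 223×4.7×4.7/((4.7+4.35)(4.7+4.35)) = 60.146 kPa
Final effective stress: σ'_f = 36.922 + 60.146 = 97.068 kPa.
σ'_f = 97.068 > σ'_p = 69.2 kPa, so the stress path crosses the preconsolidation pressure — recompression up to σ'_p, then virgin compression beyond:
S_c = H/(1+e₀)·[C_r·log₁₀(σ'_p/σ'_0) + C_c·log₁₀(σ'_f/σ'_p)]
    = 3.5/2.21 × [0.036×log₁₀(69.2/36.922) + 0.44×log₁₀(97.068/69.2)]
    = 1.5837 × [0.0098216 + 0.064667] = 0.118 m

S_c ≈ 0.118 m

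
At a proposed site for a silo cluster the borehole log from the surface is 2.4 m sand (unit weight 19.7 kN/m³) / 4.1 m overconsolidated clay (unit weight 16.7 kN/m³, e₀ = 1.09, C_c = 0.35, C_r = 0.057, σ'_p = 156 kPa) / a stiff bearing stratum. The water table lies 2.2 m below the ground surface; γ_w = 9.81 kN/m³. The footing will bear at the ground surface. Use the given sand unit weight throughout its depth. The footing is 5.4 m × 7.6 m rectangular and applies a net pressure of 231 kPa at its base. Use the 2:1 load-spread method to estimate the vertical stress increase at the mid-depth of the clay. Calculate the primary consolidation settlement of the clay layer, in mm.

Mid-depth of clay below the ground surface: z = 2.4 + 4.1/2 = 4.45 m.
Total vertical stress at mid-clay: σ_v = 19.7×2.4 + 16.7×2.05 = 81.515 kPa.
Pore pressure: u = 9.81×(4.45 − 2.2) = 22.073 kPa.
Initial effective stress: σ'_0 = σ_v − u = 81.515 − 22.073 = 59.442 kPa.
Stress increase at mid-clay by the 2:1 spreading method:
Δσ = qBL/((B+z)(L+z)) = 231×5.4×7.6/((5.4+4.45)(7.6+4.45)) = 79.872 kPa
Final effective stress: σ'_f = 59.442 + 79.872 = 139.31 kPa.
σ'_f = 139.31 ≤ σ'_p = 156 kPa, so the clay remains overconsolidated and only the recompression index applies:
S_c = C_r·H/(1+e₀)·log₁₀(σ'_f/σ'_0) = 0.057×4.1/2.09×log₁₀(139.31/59.442)
    = 0.11182 × 0.36989 = 0.04136 m

S_c ≈ 41.4 mm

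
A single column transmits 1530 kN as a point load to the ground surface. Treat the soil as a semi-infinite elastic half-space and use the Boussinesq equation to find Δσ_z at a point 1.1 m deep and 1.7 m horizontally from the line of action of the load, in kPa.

Boussinesq vertical stress below a point load on an elastic half-space:
Δσ_z = 3P/(2πz²) · [1 + (r/z)²]^(−5/2)
r/z = 1.7/1.1 = 1.5455; [1+(r/z)²]^(−5/2) = 0.047316.
Δσ_z = 3×1530/(2π×1.1²) × 0.047316 = 603.74 × 0.047316 = 28.57 kPa

Δσ_z ≈ 28.6 kPa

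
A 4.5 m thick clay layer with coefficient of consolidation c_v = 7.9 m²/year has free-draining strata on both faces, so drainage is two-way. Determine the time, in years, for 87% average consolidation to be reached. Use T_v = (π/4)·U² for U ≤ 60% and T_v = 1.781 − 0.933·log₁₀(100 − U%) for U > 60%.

t ≈ 0.475 years

Drainage path length: H_d = H/2 = 2.25 m (double drainage).
U > 60%: T_v = 1.781 − 0.933·log₁₀(100 − 87) = 0.74169.
t = T_v·H_d²/c_v = 0.74169×2.25²/7.9 = 0.4753 years.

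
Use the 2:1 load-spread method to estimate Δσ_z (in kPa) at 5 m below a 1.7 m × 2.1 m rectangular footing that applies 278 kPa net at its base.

By the 2:1 method the load spreads at 1 horizontal : 2 vertical, so at depth z the loaded area has grown by z in each plan dimension:
Δσ = qBL/((B+z)(L+z)) = 278×1.7×2.1/((1.7+5)(2.1+5)) = 20.863 kPa

Δσ_z ≈ 20.9 kPa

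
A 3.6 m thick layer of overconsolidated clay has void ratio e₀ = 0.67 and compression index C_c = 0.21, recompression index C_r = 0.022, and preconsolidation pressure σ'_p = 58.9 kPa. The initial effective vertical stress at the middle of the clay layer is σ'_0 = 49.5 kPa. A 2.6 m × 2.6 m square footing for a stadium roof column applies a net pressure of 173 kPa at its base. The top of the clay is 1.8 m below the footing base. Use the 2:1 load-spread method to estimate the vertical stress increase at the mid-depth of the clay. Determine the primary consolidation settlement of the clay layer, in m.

S_c ≈ 0.0636 m

Mid-depth of clay below the footing base: z = 1.8 + 3.6/2 = 3.6 m.
Stress increase at mid-clay by the 2:1 spreading method:
Δσ = qBL/((B+z)(L+z)) = 173×2.6×2.6/((2.6+3.6)(2.6+3.6)) = 30.424 kPa
Final effective stress: σ'_f = 49.5 + 30.424 = 79.924 kPa.
σ'_f = 79.924 > σ'_p = 58.9 kPa, so the stress path crosses the preconsolidation pressure — recompression up to σ'_p, then virgin compression beyond:
S_c = H/(1+e₀)·[C_r·log₁₀(σ'_p/σ'_0) + C_c·log₁₀(σ'_f/σ'_p)]
    = 3.6/1.67 × [0.022×log₁₀(58.9/49.5) + 0.21×log₁₀(79.924/58.9)]
    = 2.1557 × [0.0016612 + 0.027838] = 0.06359 m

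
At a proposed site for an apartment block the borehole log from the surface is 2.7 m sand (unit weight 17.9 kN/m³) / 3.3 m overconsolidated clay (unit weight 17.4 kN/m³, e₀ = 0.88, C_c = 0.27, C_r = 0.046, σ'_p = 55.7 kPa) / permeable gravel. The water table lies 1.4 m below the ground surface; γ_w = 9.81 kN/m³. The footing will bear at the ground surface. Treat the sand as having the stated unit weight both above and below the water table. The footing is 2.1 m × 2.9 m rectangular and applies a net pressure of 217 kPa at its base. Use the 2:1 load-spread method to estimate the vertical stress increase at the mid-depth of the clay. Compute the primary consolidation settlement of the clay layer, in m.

S_c ≈ 0.0701 m

Mid-depth of clay below the ground surface: z = 2.7 + 3.3/2 = 4.35 m.
Total vertical stress at mid-clay: σ_v = 17.9×2.7 + 17.4×1.65 = 77.04 kPa.
Pore pressure: u = 9.81×(4.35 − 1.4) = 28.94 kPa.
Initial effective stress: σ'_0 = σ_v − u = 77.04 − 28.94 = 48.1 kPa.
Stress increase at mid-clay by the 2:1 spreading method:
Δσ = qBL/((B+z)(L+z)) = 217×2.1×2.9/((2.1+4.35)(2.9+4.35)) = 28.26 kPa
Final effective stress: σ'_f = 48.1 + 28.26 = 76.36 kPa.
σ'_f = 76.36 > σ'_p = 55.7 kPa, so the stress path crosses the preconsolidation pressure — recompression up to σ'_p, then virgin compression beyond:
S_c = H/(1+e₀)·[C_r·log₁₀(σ'_p/σ'_0) + C_c·log₁₀(σ'_f/σ'_p)]
    = 3.3/1.88 × [0.046×log₁₀(55.7/48.1) + 0.27×log₁₀(76.36/55.7)]
    = 1.7553 × [0.0029307 + 0.036993] = 0.07008 m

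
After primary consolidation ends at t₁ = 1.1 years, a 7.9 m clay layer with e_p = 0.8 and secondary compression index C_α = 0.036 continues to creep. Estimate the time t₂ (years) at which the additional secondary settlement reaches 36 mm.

t₂ ≈ 1.86 years

S_s = C_α·H/(1+e_p)·log₁₀(t₂/t₁) ⇒ log₁₀(t₂/t₁) = S_s·(1+e_p)/(C_α·H).
log₁₀(t₂/t₁) = 0.036 × (1+0.8) / (0.036×7.9) = 0.2278
t₂ = t₁ × 10^0.2278 = 1.1 × 1.69 = 1.859 years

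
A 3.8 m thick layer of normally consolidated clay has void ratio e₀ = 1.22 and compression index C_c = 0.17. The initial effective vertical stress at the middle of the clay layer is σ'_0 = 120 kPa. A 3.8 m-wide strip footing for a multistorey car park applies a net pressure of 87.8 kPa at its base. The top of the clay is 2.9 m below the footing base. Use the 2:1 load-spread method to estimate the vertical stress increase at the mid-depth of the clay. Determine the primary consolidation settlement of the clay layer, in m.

S_c ≈ 0.0354 m

Mid-depth of clay below the footing base: z = 2.9 + 3.8/2 = 4.8 m.
Stress increase at mid-clay by the 2:1 spreading method:
Δσ = qB/(B+z) = 87.8×3.8/(3.8+4.8) = 38.795 kPa
Final effective stress: σ'_f = σ'_0 + Δσ = 120 + 38.795 = 158.8 kPa.
Normally consolidated clay, so the full stress increment lies on the virgin compression line:
S_c = C_c·H/(1+e₀)·log₁₀(σ'_f/σ'_0) = 0.17×3.8/(1+1.22)×log₁₀(158.8/120)
    = 0.29099 × 0.12167 = 0.0354 m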